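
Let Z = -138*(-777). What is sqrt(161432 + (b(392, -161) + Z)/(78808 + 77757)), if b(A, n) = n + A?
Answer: sqrt(3957134742095405)/156565 ≈ 401.79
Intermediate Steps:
Z = 107226
b(A, n) = A + n
sqrt(161432 + (b(392, -161) + Z)/(78808 + 77757)) = sqrt(161432 + ((392 - 161) + 107226)/(78808 + 77757)) = sqrt(161432 + (231 + 107226)/156565) = sqrt(161432 + 107457*(1/156565)) = sqrt(161432 + 107457/156565) = sqrt(25274708537/156565) = sqrt(3957134742095405)/156565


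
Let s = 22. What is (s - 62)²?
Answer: 1600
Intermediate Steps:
(s - 62)² = (22 - 62)² = (-40)² = 1600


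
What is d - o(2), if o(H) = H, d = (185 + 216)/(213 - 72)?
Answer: 119/141 ≈ 0.84397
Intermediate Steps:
d = 401/141 ≈ 2.8440
d - o(2) = 401/141 - 1*2 = 401/141 - 2 = 119/141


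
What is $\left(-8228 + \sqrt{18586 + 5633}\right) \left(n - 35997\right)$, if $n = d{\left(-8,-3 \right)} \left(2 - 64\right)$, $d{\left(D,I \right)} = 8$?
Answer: $300264404 - 328437 \sqrt{299} \approx 2.9459 \cdot 10^{8}$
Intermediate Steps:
$n = -496$ ($n = 8 \left(2 - 64\right) = 8 \left(-62\right) = -496$)
$\left(-8228 + \sqrt{18586 + 5633}\right) \left(n - 35997\right) = \left(-8228 + \sqrt{18586 + 5633}\right) \left(-496 - 35997\right) = \left(-8228 + \sqrt{24219}\right) \left(-36493\right) = \left(-8228 + 9 \sqrt{299}\right) \left(-36493\right) = 300264404 - 328437 \sqrt{299}$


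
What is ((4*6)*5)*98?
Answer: 11760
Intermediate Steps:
((4*6)*5)*98 = (24*5)*98 = 120*98 = 11760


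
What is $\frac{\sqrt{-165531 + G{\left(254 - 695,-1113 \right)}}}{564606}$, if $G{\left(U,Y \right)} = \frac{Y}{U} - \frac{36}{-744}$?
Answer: $\frac{i \sqrt{280604452926}}{735117012} \approx 0.00072059 i$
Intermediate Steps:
$G{\left(U,Y \right)} = \frac{3}{62} + \frac{Y}{U}$ ($G{\left(U,Y \right)} = \frac{Y}{U} - - \frac{3}{62} = \frac{Y}{U} + \frac{3}{62} = \frac{3}{62} + \frac{Y}{U}$)
$\frac{\sqrt{-165531 + G{\left(254 - 695,-1113 \right)}}}{564606} = \frac{\sqrt{-165531 - \left(- \frac{3}{62} + \frac{1113}{254 - 695}\right)}}{564606} = \sqrt{-165531 - \left(- \frac{3}{62} + \frac{1113}{-441}\right)} \frac{1}{564606} = \sqrt{-165531 + \left(\frac{3}{62} - - \frac{53}{21}\right)} \frac{1}{564606} = \sqrt{-165531 + \left(\frac{3}{62} + \frac{53}{21}\right)} \frac{1}{564606} = \sqrt{-165531 + \frac{3349}{1302}} \cdot \frac{1}{564606} = \sqrt{- \frac{215518013}{1302}} \cdot \frac{1}{564606} = \frac{i \sqrt{280604452926}}{1302} \cdot \frac{1}{564606} = \frac{i \sqrt{280604452926}}{735117012}$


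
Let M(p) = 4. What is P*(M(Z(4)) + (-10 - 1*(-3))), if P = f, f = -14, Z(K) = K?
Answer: 42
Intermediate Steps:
P = -14
P*(M(Z(4)) + (-10 - 1*(-3))) = -14*(4 + (-10 - 1*(-3))) = -14*(4 + (-10 + 3)) = -14*(4 - 7) = -14*(-3) = 42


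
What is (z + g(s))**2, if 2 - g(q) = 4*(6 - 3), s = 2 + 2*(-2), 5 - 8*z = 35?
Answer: 3025/16 ≈ 189.06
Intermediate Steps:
z = -15/4 (z = 5/8 - 1/8*35 = 5/8 - 35/8 = -15/4 ≈ -3.7500)
s = -2 (s = 2 - 4 = -2)
g(q) = -10 (g(q) = 2 - 4*(6 - 3) = 2 - 4*3 = 2 - 1*12 = 2 - 12 = -10)
(z + g(s))**2 = (-15/4 - 10)**2 = (-55/4)**2 = 3025/16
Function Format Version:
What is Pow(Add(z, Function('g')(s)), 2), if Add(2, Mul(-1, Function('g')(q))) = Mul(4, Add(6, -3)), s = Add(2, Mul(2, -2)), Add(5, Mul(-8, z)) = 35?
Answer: Rational(3025, 16) ≈ 189.06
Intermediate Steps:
z = Rational(-15, 4) (z = Add(Rational(5, 8), Mul(Rational(-1, 8), 35)) = Add(Rational(5, 8), Rational(-35, 8)) = Rational(-15, 4) ≈ -3.7500)
s = -2 (s = Add(2, -4) = -2)
Function('g')(q) = -10 (Function('g')(q) = Add(2, Mul(-1, Mul(4, Add(6, -3)))) = Add(2, Mul(-1, Mul(4, 3))) = Add(2, Mul(-1, 12)) = Add(2, -12) = -10)
Pow(Add(z, Function('g')(s)), 2) = Pow(Add(Rational(-15, 4), -10), 2) = Pow(Rational(-55, 4), 2) = Rational(3025, 16)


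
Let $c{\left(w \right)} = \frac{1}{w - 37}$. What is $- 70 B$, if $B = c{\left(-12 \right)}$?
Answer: $\frac{10}{7} \approx 1.4286$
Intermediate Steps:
$c{\left(w \right)} = \frac{1}{-37 + w}$
$B = - \frac{1}{49}$ ($B = \frac{1}{-37 - 12} = \frac{1}{-49} = - \frac{1}{49} \approx -0.020408$)
$- 70 B = \left(-70\right) \left(- \frac{1}{49}\right) = \frac{10}{7}$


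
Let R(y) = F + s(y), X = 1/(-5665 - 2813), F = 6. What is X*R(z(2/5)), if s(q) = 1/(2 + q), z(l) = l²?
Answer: -349/457812 ≈ -0.00076232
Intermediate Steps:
X = -1/8478 (X = 1/(-8478) = -1/8478 ≈ -0.00011795)
R(y) = 6 + 1/(2 + y)
X*R(z(2/5)) = -(13 + 6*(2/5)²)/(8478*(2 + (2/5)²)) = -(13 + 6*(2*(⅕))²)/(8478*(2 + (2*(⅕))²)) = -(13 + 6*(⅖)²)/(8478*(2 + (⅖)²)) = -(13 + 6*(4/25))/(8478*(2 + 4/25)) = -(13 + 24/25)/(8478*54/25) = -25*349/(457812*25) = -1/8478*349/54 = -349/457812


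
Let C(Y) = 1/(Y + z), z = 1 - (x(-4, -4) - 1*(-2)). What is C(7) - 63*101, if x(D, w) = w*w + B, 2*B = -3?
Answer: -108173/17 ≈ -6363.1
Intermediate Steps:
B = -3/2 (B = (½)*(-3) = -3/2 ≈ -1.5000)
x(D, w) = -3/2 + w² (x(D, w) = w*w - 3/2 = w² - 3/2 = -3/2 + w²)
z = -31/2 (z = 1 - ((-3/2 + (-4)²) - 1*(-2)) = 1 - ((-3/2 + 16) + 2) = 1 - (29/2 + 2) = 1 - 1*33/2 = 1 - 33/2 = -31/2 ≈ -15.500)
C(Y) = 1/(-31/2 + Y) (C(Y) = 1/(Y - 31/2) = 1/(-31/2 + Y))
C(7) - 63*101 = 2/(-31 + 2*7) - 63*101 = 2/(-31 + 14) - 6363 = 2/(-17) - 6363 = 2*(-1/17) - 6363 = -2/17 - 6363 = -108173/17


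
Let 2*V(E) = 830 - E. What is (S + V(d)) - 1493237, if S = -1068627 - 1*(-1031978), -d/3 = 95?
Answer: -3058657/2 ≈ -1.5293e+6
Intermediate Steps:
d = -285 (d = -3*95 = -285)
V(E) = 415 - E/2 (V(E) = (830 - E)/2 = 415 - E/2)
S = -36649 (S = -1068627 + 1031978 = -36649)
(S + V(d)) - 1493237 = (-36649 + (415 - 1/2*(-285))) - 1493237 = (-36649 + (415 + 285/2)) - 1493237 = (-36649 + 1115/2) - 1493237 = -72183/2 - 1493237 = -3058657/2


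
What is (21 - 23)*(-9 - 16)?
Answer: 50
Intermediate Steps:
(21 - 23)*(-9 - 16) = -2*(-25) = 50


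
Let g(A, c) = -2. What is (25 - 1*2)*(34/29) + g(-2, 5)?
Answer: 724/29 ≈ 24.966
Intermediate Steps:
(25 - 1*2)*(34/29) + g(-2, 5) = (25 - 1*2)*(34/29) - 2 = (25 - 2)*(34*(1/29)) - 2 = 23*(34/29) - 2 = 782/29 - 2 = 724/29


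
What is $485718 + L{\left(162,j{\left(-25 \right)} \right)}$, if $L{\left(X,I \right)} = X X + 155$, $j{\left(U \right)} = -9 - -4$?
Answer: $512117$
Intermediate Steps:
$j{\left(U \right)} = -5$ ($j{\left(U \right)} = -9 + 4 = -5$)
$L{\left(X,I \right)} = 155 + X^{2}$ ($L{\left(X,I \right)} = X^{2} + 155 = 155 + X^{2}$)
$485718 + L{\left(162,j{\left(-25 \right)} \right)} = 485718 + \left(155 + 162^{2}\right) = 485718 + \left(155 + 26244\right) = 485718 + 26399 = 512117$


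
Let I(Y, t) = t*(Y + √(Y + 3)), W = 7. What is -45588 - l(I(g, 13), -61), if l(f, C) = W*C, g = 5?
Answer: -45161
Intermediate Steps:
I(Y, t) = t*(Y + √(3 + Y))
l(f, C) = 7*C
-45588 - l(I(g, 13), -61) = -45588 - 7*(-61) = -45588 - 1*(-427) = -45588 + 427 = -45161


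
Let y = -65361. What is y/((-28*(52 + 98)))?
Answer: 21787/1400 ≈ 15.562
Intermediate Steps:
y/((-28*(52 + 98))) = -65361*(-1/(28*(52 + 98))) = -65361/((-28*150)) = -65361/(-4200) = -65361*(-1/4200) = 21787/1400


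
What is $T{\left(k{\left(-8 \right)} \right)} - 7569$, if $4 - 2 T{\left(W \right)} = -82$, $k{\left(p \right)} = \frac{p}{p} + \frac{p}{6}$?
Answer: $-7526$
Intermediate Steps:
$k{\left(p \right)} = 1 + \frac{p}{6}$ ($k{\left(p \right)} = 1 + p \frac{1}{6} = 1 + \frac{p}{6}$)
$T{\left(W \right)} = 43$ ($T{\left(W \right)} = 2 - -41 = 2 + 41 = 43$)
$T{\left(k{\left(-8 \right)} \right)} - 7569 = 43 - 7569 = -7526$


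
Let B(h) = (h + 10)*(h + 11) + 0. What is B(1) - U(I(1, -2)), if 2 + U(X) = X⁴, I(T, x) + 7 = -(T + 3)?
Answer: -14507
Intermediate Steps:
I(T, x) = -10 - T (I(T, x) = -7 - (T + 3) = -7 - (3 + T) = -7 + (-3 - T) = -10 - T)
U(X) = -2 + X⁴
B(h) = (10 + h)*(11 + h) (B(h) = (10 + h)*(11 + h) + 0 = (10 + h)*(11 + h))
B(1) - U(I(1, -2)) = (110 + 1² + 21*1) - (-2 + (-10 - 1*1)⁴) = (110 + 1 + 21) - (-2 + (-10 - 1)⁴) = 132 - (-2 + (-11)⁴) = 132 - (-2 + 14641) = 132 - 1*14639 = 132 - 14639 = -14507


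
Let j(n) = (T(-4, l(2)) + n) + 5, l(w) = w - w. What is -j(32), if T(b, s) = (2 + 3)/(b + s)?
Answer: -143/4 ≈ -35.750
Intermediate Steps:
l(w) = 0
T(b, s) = 5/(b + s)
j(n) = 15/4 + n (j(n) = (5/(-4 + 0) + n) + 5 = (5/(-4) + n) + 5 = (5*(-¼) + n) + 5 = (-5/4 + n) + 5 = 15/4 + n)
-j(32) = -(15/4 + 32) = -1*143/4 = -143/4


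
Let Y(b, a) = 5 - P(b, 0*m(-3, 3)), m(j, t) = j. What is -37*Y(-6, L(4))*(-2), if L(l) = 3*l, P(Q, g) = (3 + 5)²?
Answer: -4366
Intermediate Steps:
P(Q, g) = 64 (P(Q, g) = 8² = 64)
Y(b, a) = -59 (Y(b, a) = 5 - 1*64 = 5 - 64 = -59)
-37*Y(-6, L(4))*(-2) = -37*(-59)*(-2) = 2183*(-2) = -4366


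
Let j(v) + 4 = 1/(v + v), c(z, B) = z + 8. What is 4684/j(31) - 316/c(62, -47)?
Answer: -10203306/8645 ≈ -1180.3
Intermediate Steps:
c(z, B) = 8 + z
j(v) = -4 + 1/(2*v) (j(v) = -4 + 1/(v + v) = -4 + 1/(2*v))
4684/j(31) - 316/c(62, -47) = 4684/(-4 + (½)/31) - 316/(8 + 62) = 4684/(-4 + (½)*(1/31)) - 316/70 = 4684/(-4 + 1/62) - 316*1/70 = 4684/(-247/62) - 158/35 = 4684*(-62/247) - 158/35 = -290408/247 - 158/35 = -10203306/8645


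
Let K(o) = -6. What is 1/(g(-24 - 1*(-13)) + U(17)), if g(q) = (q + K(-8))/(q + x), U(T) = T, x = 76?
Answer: 65/1088 ≈ 0.059743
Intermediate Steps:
g(q) = (-6 + q)/(76 + q) (g(q) = (q - 6)/(q + 76) = (-6 + q)/(76 + q))
1/(g(-24 - 1*(-13)) + U(17)) = 1/((-6 + (-24 - 1*(-13)))/(76 + (-24 - 1*(-13))) + 17) = 1/((-6 + (-24 + 13))/(76 + (-24 + 13)) + 17) = 1/((-6 - 11)/(76 - 11) + 17) = 1/(-17/65 + 17) = 1/(1088/65) = 65/1088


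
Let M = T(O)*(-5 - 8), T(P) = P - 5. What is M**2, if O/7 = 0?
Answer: 4225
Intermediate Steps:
O = 0 (O = 7*0 = 0)
T(P) = -5 + P
M = 65 (M = (-5 + 0)*(-5 - 8) = -5*(-13) = 65)
M**2 = 65**2 = 4225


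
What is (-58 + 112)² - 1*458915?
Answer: -455999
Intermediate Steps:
(-58 + 112)² - 1*458915 = 54² - 458915 = 2916 - 458915 = -455999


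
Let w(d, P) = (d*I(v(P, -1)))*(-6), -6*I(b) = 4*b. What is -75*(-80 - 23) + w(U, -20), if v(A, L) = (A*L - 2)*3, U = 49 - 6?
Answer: 17013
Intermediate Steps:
U = 43
v(A, L) = -6 + 3*A*L (v(A, L) = (-2 + A*L)*3 = -6 + 3*A*L)
I(b) = -2*b/3
w(d, P) = -6*d*(4 + 2*P) (w(d, P) = (d*(-2*(-6 + 3*P*(-1))/3))*(-6) = (d*(-2*(-6 - 3*P)/3))*(-6) = (d*(4 + 2*P))*(-6) = -6*d*(4 + 2*P))
-75*(-80 - 23) + w(U, -20) = -75*(-80 - 23) - 12*43*(2 - 20) = -75*(-103) - 12*43*(-18) = 7725 + 9288 = 17013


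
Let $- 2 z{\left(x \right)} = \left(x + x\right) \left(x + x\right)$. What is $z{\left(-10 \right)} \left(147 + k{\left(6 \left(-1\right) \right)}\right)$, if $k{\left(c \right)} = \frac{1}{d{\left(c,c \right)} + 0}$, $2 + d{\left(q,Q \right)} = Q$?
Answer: $-29375$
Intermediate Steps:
$d{\left(q,Q \right)} = -2 + Q$
$z{\left(x \right)} = - 2 x^{2}$ ($z{\left(x \right)} = - \frac{\left(x + x\right) \left(x + x\right)}{2} = - \frac{2 x 2 x}{2} = - \frac{4 x^{2}}{2} = - 2 x^{2}$)
$k{\left(c \right)} = \frac{1}{-2 + c}$ ($k{\left(c \right)} = \frac{1}{\left(-2 + c\right) + 0} = \frac{1}{-2 + c}$)
$z{\left(-10 \right)} \left(147 + k{\left(6 \left(-1\right) \right)}\right) = - 2 \left(-10\right)^{2} \left(147 + \frac{1}{-2 + 6 \left(-1\right)}\right) = \left(-2\right) 100 \left(147 + \frac{1}{-2 - 6}\right) = - 200 \left(147 + \frac{1}{-8}\right) = - 200 \left(147 - \frac{1}{8}\right) = \left(-200\right) \frac{1175}{8} = -29375$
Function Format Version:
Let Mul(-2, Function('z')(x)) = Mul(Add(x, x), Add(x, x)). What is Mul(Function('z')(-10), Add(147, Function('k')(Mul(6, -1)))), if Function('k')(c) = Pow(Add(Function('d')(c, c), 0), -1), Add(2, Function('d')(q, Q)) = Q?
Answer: -29375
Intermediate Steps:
Function('d')(q, Q) = Add(-2, Q)
Function('z')(x) = Mul(-2, Pow(x, 2)) (Function('z')(x) = Mul(Rational(-1, 2), Mul(Add(x, x), Add(x, x))) = Mul(Rational(-1, 2), Mul(Mul(2, x), Mul(2, x))) = Mul(Rational(-1, 2), Mul(4, Pow(x, 2))) = Mul(-2, Pow(x, 2)))
Function('k')(c) = Pow(Add(-2, c), -1) (Function('k')(c) = Pow(Add(Add(-2, c), 0), -1) = Pow(Add(-2, c), -1))
Mul(Function('z')(-10), Add(147, Function('k')(Mul(6, -1)))) = Mul(Mul(-2, Pow(-10, 2)), Add(147, Pow(Add(-2, Mul(6, -1)), -1))) = Mul(Mul(-2, 100), Add(147, Pow(Add(-2, -6), -1))) = Mul(-200, Add(147, Pow(-8, -1))) = Mul(-200, Add(147, Rational(-1, 8))) = Mul(-200, Rational(1175, 8)) = -29375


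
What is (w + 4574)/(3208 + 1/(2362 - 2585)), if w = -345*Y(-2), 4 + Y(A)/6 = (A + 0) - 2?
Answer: 4712882/715383 ≈ 6.5879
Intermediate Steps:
Y(A) = -36 + 6*A (Y(A) = -24 + 6*((A + 0) - 2) = -24 + 6*(A - 2) = -24 + 6*(-2 + A) = -24 + (-12 + 6*A) = -36 + 6*A)
w = 16560 (w = -345*(-36 + 6*(-2)) = -345*(-36 - 12) = -345*(-48) = 16560)
(w + 4574)/(3208 + 1/(2362 - 2585)) = (16560 + 4574)/(3208 + 1/(2362 - 2585)) = 21134/(3208 + 1/(-223)) = 21134/(3208 - 1/223) = 21134/(715383/223) = 21134*(223/715383) = 4712882/715383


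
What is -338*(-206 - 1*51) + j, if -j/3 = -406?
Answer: 88084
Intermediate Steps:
j = 1218 (j = -3*(-406) = 1218)
-338*(-206 - 1*51) + j = -338*(-206 - 1*51) + 1218 = -338*(-206 - 51) + 1218 = -338*(-257) + 1218 = 86866 + 1218 = 88084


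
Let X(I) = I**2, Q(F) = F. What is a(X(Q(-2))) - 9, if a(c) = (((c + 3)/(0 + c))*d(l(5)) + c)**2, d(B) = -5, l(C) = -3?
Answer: 217/16 ≈ 13.563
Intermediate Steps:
a(c) = (c - 5*(3 + c)/c)**2 (a(c) = (((c + 3)/(0 + c))*(-5) + c)**2 = (((3 + c)/c)*(-5) + c)**2 = (-5*(3 + c)/c + c)**2 = (c - 5*(3 + c)/c)**2)
a(X(Q(-2))) - 9 = (-15 + ((-2)**2)**2 - 5*(-2)**2)**2/((-2)**2)**2 - 9 = (-15 + 4**2 - 5*4)**2/4**2 - 9 = (-15 + 16 - 20)**2/16 - 9 = (1/16)*(-19)**2 - 9 = (1/16)*361 - 9 = 361/16 - 9 = 217/16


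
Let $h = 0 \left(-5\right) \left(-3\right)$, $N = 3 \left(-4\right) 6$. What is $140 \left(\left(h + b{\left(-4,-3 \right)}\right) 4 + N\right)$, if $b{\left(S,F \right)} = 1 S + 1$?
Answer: $-11760$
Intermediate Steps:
$N = -72$ ($N = \left(-12\right) 6 = -72$)
$b{\left(S,F \right)} = 1 + S$ ($b{\left(S,F \right)} = S + 1 = 1 + S$)
$h = 0$ ($h = 0 \left(-3\right) = 0$)
$140 \left(\left(h + b{\left(-4,-3 \right)}\right) 4 + N\right) = 140 \left(\left(0 + \left(1 - 4\right)\right) 4 - 72\right) = 140 \left(\left(0 - 3\right) 4 - 72\right) = 140 \left(\left(-3\right) 4 - 72\right) = 140 \left(-12 - 72\right) = 140 \left(-84\right) = -11760$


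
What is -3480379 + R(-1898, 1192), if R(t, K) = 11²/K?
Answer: -4148611647/1192 ≈ -3.4804e+6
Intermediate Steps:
R(t, K) = 121/K
-3480379 + R(-1898, 1192) = -3480379 + 121/1192 = -4148611647/1192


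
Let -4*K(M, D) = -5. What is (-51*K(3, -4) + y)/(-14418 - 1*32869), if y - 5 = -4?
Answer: 251/189148 ≈ 0.0013270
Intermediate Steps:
y = 1 (y = 5 - 4 = 1)
K(M, D) = 5/4 (K(M, D) = -1/4*(-5) = 5/4)
(-51*K(3, -4) + y)/(-14418 - 1*32869) = (-51*5/4 + 1)/(-14418 - 1*32869) = (-255/4 + 1)/(-14418 - 32869) = -251/4/(-47287) = -251/4*(-1/47287) = 251/189148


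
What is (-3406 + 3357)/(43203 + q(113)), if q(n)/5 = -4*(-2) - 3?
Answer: -49/43228 ≈ -0.0011335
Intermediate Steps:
q(n) = 25 (q(n) = 5*(-4*(-2) - 3) = 5*(8 - 3) = 5*5 = 25)
(-3406 + 3357)/(43203 + q(113)) = (-3406 + 3357)/(43203 + 25) = -49/43228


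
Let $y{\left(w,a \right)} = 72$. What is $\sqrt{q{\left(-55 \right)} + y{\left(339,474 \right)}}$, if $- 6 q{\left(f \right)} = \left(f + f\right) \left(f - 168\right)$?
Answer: $\frac{i \sqrt{36147}}{3} \approx 63.375 i$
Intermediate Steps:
$q{\left(f \right)} = - \frac{f \left(-168 + f\right)}{3}$ ($q{\left(f \right)} = - \frac{\left(f + f\right) \left(f - 168\right)}{6} = - \frac{2 f \left(-168 + f\right)}{6} = - \frac{f \left(-168 + f\right)}{3}$)
$\sqrt{q{\left(-55 \right)} + y{\left(339,474 \right)}} = \sqrt{\frac{1}{3} \left(-55\right) \left(168 - -55\right) + 72} = \sqrt{\frac{1}{3} \left(-55\right) \left(168 + 55\right) + 72} = \sqrt{\frac{1}{3} \left(-55\right) 223 + 72} = \sqrt{- \frac{12265}{3} + 72} = \sqrt{- \frac{12049}{3}} = \frac{i \sqrt{36147}}{3}$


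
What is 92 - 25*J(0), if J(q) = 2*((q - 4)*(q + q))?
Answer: 92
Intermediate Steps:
J(q) = 4*q*(-4 + q) (J(q) = 2*((-4 + q)*(2*q)) = 2*(2*q*(-4 + q)) = 4*q*(-4 + q))
92 - 25*J(0) = 92 - 100*0*(-4 + 0) = 92 - 100*0*(-4) = 92 - 25*0 = 92 + 0 = 92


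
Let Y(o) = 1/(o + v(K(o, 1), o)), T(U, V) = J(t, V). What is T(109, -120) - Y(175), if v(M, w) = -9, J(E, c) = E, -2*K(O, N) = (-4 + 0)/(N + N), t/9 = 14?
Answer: 20915/166 ≈ 125.99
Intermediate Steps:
t = 126 (t = 9*14 = 126)
K(O, N) = 1/N (K(O, N) = -(-4 + 0)/(2*(N + N)) = -(-2)/(2*N) = -(-2)*1/(2*N) = -(-1)/N = 1/N)
T(U, V) = 126
Y(o) = 1/(-9 + o) (Y(o) = 1/(o - 9) = 1/(-9 + o))
T(109, -120) - Y(175) = 126 - 1/(-9 + 175) = 126 - 1/166 = 20915/166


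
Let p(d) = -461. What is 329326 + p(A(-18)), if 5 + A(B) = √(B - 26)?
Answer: 328865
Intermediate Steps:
A(B) = -5 + √(-26 + B) (A(B) = -5 + √(B - 26) = -5 + √(-26 + B))
329326 + p(A(-18)) = 329326 - 461 = 328865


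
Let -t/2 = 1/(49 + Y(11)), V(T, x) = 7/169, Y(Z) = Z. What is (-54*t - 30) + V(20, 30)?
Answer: -23794/845 ≈ -28.159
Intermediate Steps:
V(T, x) = 7/169 (V(T, x) = 7*(1/169) = 7/169)
t = -1/30 (t = -2/(49 + 11) = -2/60 = -2*1/60 = -1/30 ≈ -0.033333)
(-54*t - 30) + V(20, 30) = (-54*(-1/30) - 30) + 7/169 = (9/5 - 30) + 7/169 = -141/5 + 7/169 = -23794/845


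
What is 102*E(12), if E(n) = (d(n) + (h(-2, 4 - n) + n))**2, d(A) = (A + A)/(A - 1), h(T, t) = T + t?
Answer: 215832/121 ≈ 1783.7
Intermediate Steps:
d(A) = 2*A/(-1 + A) (d(A) = (2*A)/(-1 + A) = 2*A/(-1 + A))
E(n) = (2 + 2*n/(-1 + n))**2 (E(n) = (2*n/(-1 + n) + ((-2 + (4 - n)) + n))**2 = (2*n/(-1 + n) + ((2 - n) + n))**2 = (2*n/(-1 + n) + 2)**2 = (2 + 2*n/(-1 + n))**2)
102*E(12) = 102*(4*(-1 + 2*12)**2/(-1 + 12)**2) = 102*(4*(-1 + 24)**2/11**2) = 102*(4*(1/121)*23**2) = 102*(4*(1/121)*529) = 102*(2116/121) = 215832/121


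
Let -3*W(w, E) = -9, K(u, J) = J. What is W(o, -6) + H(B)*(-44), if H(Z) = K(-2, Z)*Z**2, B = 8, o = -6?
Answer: -22525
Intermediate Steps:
W(w, E) = 3 (W(w, E) = -1/3*(-9) = 3)
H(Z) = Z**3 (H(Z) = Z*Z**2 = Z**3)
W(o, -6) + H(B)*(-44) = 3 + 8**3*(-44) = 3 + 512*(-44) = 3 - 22528 = -22525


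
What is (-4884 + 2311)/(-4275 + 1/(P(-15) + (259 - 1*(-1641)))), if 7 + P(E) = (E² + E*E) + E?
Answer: 5989944/9952199 ≈ 0.60187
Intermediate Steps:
P(E) = -7 + E + 2*E² (P(E) = -7 + ((E² + E*E) + E) = -7 + ((E² + E²) + E) = -7 + (2*E² + E) = -7 + (E + 2*E²) = -7 + E + 2*E²)
(-4884 + 2311)/(-4275 + 1/(P(-15) + (259 - 1*(-1641)))) = (-4884 + 2311)/(-4275 + 1/((-7 - 15 + 2*(-15)²) + (259 - 1*(-1641)))) = -2573/(-4275 + 1/((-7 - 15 + 2*225) + (259 + 1641))) = -2573/(-4275 + 1/((-7 - 15 + 450) + 1900)) = -2573/(-4275 + 1/(428 + 1900)) = -2573/(-4275 + 1/2328) = -2573/(-9952199/2328) = -2573*(-2328/9952199) = 5989944/9952199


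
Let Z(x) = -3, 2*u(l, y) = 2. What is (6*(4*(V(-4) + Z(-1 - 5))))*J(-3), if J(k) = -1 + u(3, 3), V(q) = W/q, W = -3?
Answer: 0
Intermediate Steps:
u(l, y) = 1 (u(l, y) = (½)*2 = 1)
V(q) = -3/q
J(k) = 0 (J(k) = -1 + 1 = 0)
(6*(4*(V(-4) + Z(-1 - 5))))*J(-3) = (6*(4*(-3/(-4) - 3)))*0 = (6*(4*(-3*(-¼) - 3)))*0 = (6*(4*(¾ - 3)))*0 = (6*(4*(-9/4)))*0 = (6*(-9))*0 = -54*0 = 0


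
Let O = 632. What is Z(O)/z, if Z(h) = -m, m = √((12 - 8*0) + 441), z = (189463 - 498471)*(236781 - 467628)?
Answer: -√453/71333569776 ≈ -2.9837e-10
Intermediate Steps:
z = 71333569776 (z = -309008*(-230847) = 71333569776)
m = √453 (m = √((12 + 0) + 441) = √(12 + 441) = √453 ≈ 21.284)
Z(h) = -√453
Z(O)/z = -√453/71333569776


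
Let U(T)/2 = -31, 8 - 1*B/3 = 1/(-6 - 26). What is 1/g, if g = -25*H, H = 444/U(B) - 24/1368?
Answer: 1767/317125 ≈ 0.0055719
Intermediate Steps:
B = 771/32 (B = 24 - 3/(-6 - 26) = 24 - 3/(-32) = 24 - 3*(-1/32) = 24 + 3/32 = 771/32 ≈ 24.094)
U(T) = -62 (U(T) = 2*(-31) = -62)
H = -12685/1767 (H = 444/(-62) - 24/1368 = 444*(-1/62) - 24*1/1368 = -222/31 - 1/57 = -12685/1767 ≈ -7.1788)
g = 317125/1767 (g = -25*(-12685/1767) = 317125/1767 ≈ 179.47)
1/g = 1/(317125/1767) = 1767/317125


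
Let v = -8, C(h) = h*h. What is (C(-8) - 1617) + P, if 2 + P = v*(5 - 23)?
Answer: -1411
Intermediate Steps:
C(h) = h²
P = 142 (P = -2 - 8*(5 - 23) = -2 - 8*(-18) = -2 + 144 = 142)
(C(-8) - 1617) + P = ((-8)² - 1617) + 142 = (64 - 1617) + 142 = -1553 + 142 = -1411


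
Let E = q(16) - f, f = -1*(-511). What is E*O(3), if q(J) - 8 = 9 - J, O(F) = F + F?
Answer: -3060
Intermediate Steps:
O(F) = 2*F
f = 511
q(J) = 17 - J (q(J) = 8 + (9 - J) = 17 - J)
E = -510 (E = (17 - 1*16) - 1*511 = (17 - 16) - 511 = 1 - 511 = -510)
E*O(3) = -1020*3 = -510*6 = -3060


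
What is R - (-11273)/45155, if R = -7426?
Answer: -335309757/45155 ≈ -7425.8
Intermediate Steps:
R - (-11273)/45155 = -7426 - (-11273)/45155 = -7426 - 1*(-11273/45155) = -7426 + 11273/45155 = -335309757/45155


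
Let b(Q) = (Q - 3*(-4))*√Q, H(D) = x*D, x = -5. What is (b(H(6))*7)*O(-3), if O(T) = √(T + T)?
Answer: 756*√5 ≈ 1690.5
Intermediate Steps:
H(D) = -5*D
b(Q) = √Q*(12 + Q) (b(Q) = (Q + 12)*√Q = (12 + Q)*√Q = √Q*(12 + Q))
O(T) = √2*√T (O(T) = √(2*T) = √2*√T)
(b(H(6))*7)*O(-3) = ((√(-5*6)*(12 - 5*6))*7)*(√2*√(-3)) = ((√(-30)*(12 - 30))*7)*(√2*(I*√3)) = (((I*√30)*(-18))*7)*(I*√6) = (-18*I*√30*7)*(I*√6) = (-126*I*√30)*(I*√6) = 756*√5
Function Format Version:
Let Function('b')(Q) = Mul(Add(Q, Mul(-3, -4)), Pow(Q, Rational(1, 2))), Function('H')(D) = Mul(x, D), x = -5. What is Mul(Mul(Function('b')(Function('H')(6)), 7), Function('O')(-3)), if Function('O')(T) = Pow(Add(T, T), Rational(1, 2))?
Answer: Mul(756, Pow(5, Rational(1, 2))) ≈ 1690.5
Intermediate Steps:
Function('H')(D) = Mul(-5, D)
Function('b')(Q) = Mul(Pow(Q, Rational(1, 2)), Add(12, Q)) (Function('b')(Q) = Mul(Add(Q, 12), Pow(Q, Rational(1, 2))) = Mul(Add(12, Q), Pow(Q, Rational(1, 2))) = Mul(Pow(Q, Rational(1, 2)), Add(12, Q)))
Function('O')(T) = Mul(Pow(2, Rational(1, 2)), Pow(T, Rational(1, 2))) (Function('O')(T) = Pow(Mul(2, T), Rational(1, 2)) = Mul(Pow(2, Rational(1, 2)), Pow(T, Rational(1, 2))))
Mul(Mul(Function('b')(Function('H')(6)), 7), Function('O')(-3)) = Mul(Mul(Mul(Pow(Mul(-5, 6), Rational(1, 2)), Add(12, Mul(-5, 6))), 7), Mul(Pow(2, Rational(1, 2)), Pow(-3, Rational(1, 2)))) = Mul(Mul(Mul(Pow(-30, Rational(1, 2)), Add(12, -30)), 7), Mul(Pow(2, Rational(1, 2)), Mul(I, Pow(3, Rational(1, 2))))) = Mul(Mul(Mul(Mul(I, Pow(30, Rational(1, 2))), -18), 7), Mul(I, Pow(6, Rational(1, 2)))) = Mul(Mul(Mul(-18, I, Pow(30, Rational(1, 2))), 7), Mul(I, Pow(6, Rational(1, 2)))) = Mul(Mul(-126, I, Pow(30, Rational(1, 2))), Mul(I, Pow(6, Rational(1, 2)))) = Mul(756, Pow(5, Rational(1, 2)))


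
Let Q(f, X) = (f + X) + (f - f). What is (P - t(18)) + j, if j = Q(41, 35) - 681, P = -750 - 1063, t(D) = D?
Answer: -2436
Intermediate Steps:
Q(f, X) = X + f (Q(f, X) = (X + f) + 0 = X + f)
P = -1813
j = -605 (j = (35 + 41) - 681 = 76 - 681 = -605)
(P - t(18)) + j = (-1813 - 1*18) - 605 = (-1813 - 18) - 605 = -1831 - 605 = -2436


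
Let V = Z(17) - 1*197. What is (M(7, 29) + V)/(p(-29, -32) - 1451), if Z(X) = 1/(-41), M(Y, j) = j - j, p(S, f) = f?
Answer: 8078/60803 ≈ 0.13286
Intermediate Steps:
M(Y, j) = 0
Z(X) = -1/41
V = -8078/41 (V = -1/41 - 1*197 = -1/41 - 197 = -8078/41 ≈ -197.02)
(M(7, 29) + V)/(p(-29, -32) - 1451) = (0 - 8078/41)/(-32 - 1451) = -8078/41/(-1483) = -8078/41*(-1/1483) = 8078/60803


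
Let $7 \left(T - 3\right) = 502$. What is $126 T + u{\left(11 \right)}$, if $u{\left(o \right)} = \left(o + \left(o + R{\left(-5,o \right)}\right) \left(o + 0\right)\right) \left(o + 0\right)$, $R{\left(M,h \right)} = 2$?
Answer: $11108$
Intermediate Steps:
$T = \frac{523}{7}$ ($T = 3 + \frac{1}{7} \cdot 502 = 3 + \frac{502}{7} = \frac{523}{7} \approx 74.714$)
$u{\left(o \right)} = o \left(o + o \left(2 + o\right)\right)$ ($u{\left(o \right)} = \left(o + \left(o + 2\right) \left(o + 0\right)\right) \left(o + 0\right) = \left(o + \left(2 + o\right) o\right) o = \left(o + o \left(2 + o\right)\right) o = o \left(o + o \left(2 + o\right)\right)$)
$126 T + u{\left(11 \right)} = 126 \cdot \frac{523}{7} + 11^{2} \left(3 + 11\right) = 9414 + 121 \cdot 14 = 9414 + 1694 = 11108$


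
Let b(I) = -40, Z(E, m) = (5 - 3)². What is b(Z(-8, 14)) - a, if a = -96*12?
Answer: 1112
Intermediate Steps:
Z(E, m) = 4 (Z(E, m) = 2² = 4)
a = -1152
b(Z(-8, 14)) - a = -40 - 1*(-1152) = -40 + 1152 = 1112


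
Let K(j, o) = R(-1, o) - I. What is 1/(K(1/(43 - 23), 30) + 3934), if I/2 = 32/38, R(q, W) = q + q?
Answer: 19/74676 ≈ 0.00025443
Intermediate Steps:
R(q, W) = 2*q
I = 32/19 (I = 2*(32/38) = 2*(32*(1/38)) = 2*(16/19) = 32/19 ≈ 1.6842)
K(j, o) = -70/19 (K(j, o) = 2*(-1) - 1*32/19 = -2 - 32/19 = -70/19)
1/(K(1/(43 - 23), 30) + 3934) = 1/(-70/19 + 3934) = 1/(74676/19) = 19/74676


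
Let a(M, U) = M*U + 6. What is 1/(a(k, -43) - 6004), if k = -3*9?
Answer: -1/4837 ≈ -0.00020674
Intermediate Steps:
k = -27
a(M, U) = 6 + M*U
1/(a(k, -43) - 6004) = 1/((6 - 27*(-43)) - 6004) = 1/((6 + 1161) - 6004) = 1/(1167 - 6004) = 1/(-4837) = -1/4837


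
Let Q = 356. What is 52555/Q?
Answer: 52555/356 ≈ 147.63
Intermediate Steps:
52555/Q = 52555/356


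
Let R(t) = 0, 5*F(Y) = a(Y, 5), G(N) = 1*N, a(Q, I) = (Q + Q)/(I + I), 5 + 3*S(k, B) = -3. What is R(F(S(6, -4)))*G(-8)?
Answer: 0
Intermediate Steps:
S(k, B) = -8/3 (S(k, B) = -5/3 + (⅓)*(-3) = -5/3 - 1 = -8/3)
a(Q, I) = Q/I (a(Q, I) = (2*Q)/((2*I)) = (2*Q)*(1/(2*I)) = Q/I)
G(N) = N
F(Y) = Y/25 (F(Y) = (Y/5)/5 = Y/25)
R(F(S(6, -4)))*G(-8) = 0*(-8) = 0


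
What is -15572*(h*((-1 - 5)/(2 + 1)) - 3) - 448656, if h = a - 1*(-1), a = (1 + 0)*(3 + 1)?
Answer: -246220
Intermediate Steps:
a = 4 (a = 1*4 = 4)
h = 5 (h = 4 - 1*(-1) = 4 + 1 = 5)
-15572*(h*((-1 - 5)/(2 + 1)) - 3) - 448656 = -15572*(5*((-1 - 5)/(2 + 1)) - 3) - 448656 = -15572*(5*(-6/3) - 3) - 448656 = -15572*(5*(-6*⅓) - 3) - 448656 = -15572*(5*(-2) - 3) - 448656 = -15572*(-10 - 3) - 448656 = -15572*(-13) - 448656 = 202436 - 448656 = -246220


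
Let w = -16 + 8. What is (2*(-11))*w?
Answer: 176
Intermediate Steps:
w = -8
(2*(-11))*w = (2*(-11))*(-8) = -22*(-8) = 176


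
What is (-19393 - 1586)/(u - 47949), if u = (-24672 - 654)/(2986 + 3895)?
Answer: 6874119/15712495 ≈ 0.43749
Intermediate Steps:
u = -3618/983 (u = -25326/6881 = -25326*1/6881 = -3618/983 ≈ -3.6806)
(-19393 - 1586)/(u - 47949) = (-19393 - 1586)/(-3618/983 - 47949) = -20979/(-47137485/983) = -20979*(-983/47137485) = 6874119/15712495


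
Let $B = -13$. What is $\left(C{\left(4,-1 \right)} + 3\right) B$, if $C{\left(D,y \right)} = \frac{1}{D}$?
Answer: $- \frac{169}{4} \approx -42.25$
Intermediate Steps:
$\left(C{\left(4,-1 \right)} + 3\right) B = \left(\frac{1}{4} + 3\right) \left(-13\right) = \frac{13}{4} \left(-13\right) = - \frac{169}{4}$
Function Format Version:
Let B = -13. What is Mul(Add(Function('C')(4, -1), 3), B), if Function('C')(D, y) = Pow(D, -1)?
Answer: Rational(-169, 4) ≈ -42.250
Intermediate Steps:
Mul(Add(Function('C')(4, -1), 3), B) = Mul(Add(Pow(4, -1), 3), -13) = Mul(Add(Rational(1, 4), 3), -13) = Mul(Rational(13, 4), -13) = Rational(-169, 4)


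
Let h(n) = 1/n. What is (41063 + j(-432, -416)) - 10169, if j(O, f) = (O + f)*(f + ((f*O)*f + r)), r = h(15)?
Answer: 950955396322/15 ≈ 6.3397e+10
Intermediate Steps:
r = 1/15 ≈ 0.066667
j(O, f) = (O + f)*(1/15 + f + O*f²) (j(O, f) = (O + f)*(f + ((f*O)*f + 1/15)) = (O + f)*(f + ((O*f)*f + 1/15)) = (O + f)*(f + (O*f² + 1/15)) = (O + f)*(f + (1/15 + O*f²)) = (O + f)*(1/15 + f + O*f²))
(41063 + j(-432, -416)) - 10169 = (41063 + ((-416)² + (1/15)*(-432) + (1/15)*(-416) - 432*(-416) - 432*(-416)³ + (-432)²*(-416)²)) - 10169 = (41063 + (173056 - 144/5 - 416/15 + 179712 - 432*(-71991296) + 186624*173056)) - 10169 = (41063 + (173056 - 144/5 - 416/15 + 179712 + 31100239872 + 32296402944)) - 10169 = (41063 + 950954932912/15) - 10169 = 950955548857/15 - 10169 = 950955396322/15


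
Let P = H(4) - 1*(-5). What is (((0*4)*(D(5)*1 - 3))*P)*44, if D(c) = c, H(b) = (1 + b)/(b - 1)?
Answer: 0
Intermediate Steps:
H(b) = (1 + b)/(-1 + b)
P = 20/3 (P = (1 + 4)/(-1 + 4) - 1*(-5) = 5/3 + 5 = 20/3 ≈ 6.6667)
(((0*4)*(D(5)*1 - 3))*P)*44 = (((0*4)*(5*1 - 3))*(20/3))*44 = ((0*(5 - 3))*(20/3))*44 = ((0*2)*(20/3))*44 = (0*(20/3))*44 = 0*44 = 0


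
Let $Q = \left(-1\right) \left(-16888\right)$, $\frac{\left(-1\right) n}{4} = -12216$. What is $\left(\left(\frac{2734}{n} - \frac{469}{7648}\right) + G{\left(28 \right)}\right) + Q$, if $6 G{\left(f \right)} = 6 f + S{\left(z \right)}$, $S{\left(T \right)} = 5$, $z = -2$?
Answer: $\frac{197563107679}{11678496} \approx 16917.0$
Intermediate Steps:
$G{\left(f \right)} = \frac{5}{6} + f$ ($G{\left(f \right)} = \frac{6 f + 5}{6} = \frac{5 + 6 f}{6} = \frac{5}{6} + f$)
$n = 48864$ ($n = \left(-4\right) \left(-12216\right) = 48864$)
$Q = 16888$
$\left(\left(\frac{2734}{n} - \frac{469}{7648}\right) + G{\left(28 \right)}\right) + Q = \left(\left(\frac{2734}{48864} - \frac{469}{7648}\right) + \left(\frac{5}{6} + 28\right)\right) + 16888 = \left(\left(2734 \cdot \frac{1}{48864} - \frac{469}{7648}\right) + \frac{173}{6}\right) + 16888 = \left(\left(\frac{1367}{24432} - \frac{469}{7648}\right) + \frac{173}{6}\right) + 16888 = \left(- \frac{62737}{11678496} + \frac{173}{6}\right) + 16888 = \frac{336667231}{11678496} + 16888 = \frac{197563107679}{11678496}$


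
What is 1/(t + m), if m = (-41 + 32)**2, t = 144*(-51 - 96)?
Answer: -1/21087 ≈ -4.7423e-5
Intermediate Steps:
t = -21168 (t = 144*(-147) = -21168)
m = 81 (m = (-9)**2 = 81)
1/(t + m) = 1/(-21168 + 81) = 1/(-21087) = -1/21087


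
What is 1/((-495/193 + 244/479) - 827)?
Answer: -92447/76643682 ≈ -0.0012062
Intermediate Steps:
1/((-495/193 + 244/479) - 827) = 1/(-190013/92447 - 827) = 1/(-76643682/92447) = -92447/76643682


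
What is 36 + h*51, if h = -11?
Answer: -525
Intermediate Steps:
36 + h*51 = 36 - 11*51 = 36 - 561 = -525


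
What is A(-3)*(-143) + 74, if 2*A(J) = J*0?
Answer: 74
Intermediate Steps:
A(J) = 0 (A(J) = (J*0)/2 = (1/2)*0 = 0)
A(-3)*(-143) + 74 = 0*(-143) + 74 = 0 + 74 = 74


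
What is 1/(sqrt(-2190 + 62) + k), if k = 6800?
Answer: 425/2890133 - I*sqrt(133)/11560532 ≈ 0.00014705 - 9.9758e-7*I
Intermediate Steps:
1/(sqrt(-2190 + 62) + k) = 1/(sqrt(-2190 + 62) + 6800) = 1/(sqrt(-2128) + 6800) = 1/(4*I*sqrt(133) + 6800) = 1/(6800 + 4*I*sqrt(133))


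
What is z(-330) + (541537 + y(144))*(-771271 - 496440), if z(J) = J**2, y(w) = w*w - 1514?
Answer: -710880243749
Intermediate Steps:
y(w) = -1514 + w**2 (y(w) = w**2 - 1514 = -1514 + w**2)
z(-330) + (541537 + y(144))*(-771271 - 496440) = (-330)**2 + (541537 + (-1514 + 144**2))*(-771271 - 496440) = 108900 + (541537 + (-1514 + 20736))*(-1267711) = 108900 + (541537 + 19222)*(-1267711) = 108900 + 560759*(-1267711) = 108900 - 710880352649 = -710880243749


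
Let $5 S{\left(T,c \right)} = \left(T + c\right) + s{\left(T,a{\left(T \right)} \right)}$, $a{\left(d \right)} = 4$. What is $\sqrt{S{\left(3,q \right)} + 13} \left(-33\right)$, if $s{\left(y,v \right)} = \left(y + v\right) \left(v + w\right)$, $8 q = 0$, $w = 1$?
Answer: $- \frac{33 \sqrt{515}}{5} \approx -149.78$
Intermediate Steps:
$q = 0$ ($q = \frac{1}{8} \cdot 0 = 0$)
$s{\left(y,v \right)} = \left(1 + v\right) \left(v + y\right)$ ($s{\left(y,v \right)} = \left(y + v\right) \left(v + 1\right) = \left(v + y\right) \left(1 + v\right) = \left(1 + v\right) \left(v + y\right)$)
$S{\left(T,c \right)} = 4 + \frac{c}{5} + \frac{6 T}{5}$ ($S{\left(T,c \right)} = \frac{\left(T + c\right) + \left(4 + T + 4^{2} + 4 T\right)}{5} = \frac{\left(T + c\right) + \left(4 + T + 16 + 4 T\right)}{5} = \frac{\left(T + c\right) + \left(20 + 5 T\right)}{5} = \frac{20 + c + 6 T}{5} = 4 + \frac{c}{5} + \frac{6 T}{5}$)
$\sqrt{S{\left(3,q \right)} + 13} \left(-33\right) = \sqrt{\left(4 + \frac{1}{5} \cdot 0 + \frac{6}{5} \cdot 3\right) + 13} \left(-33\right) = \sqrt{\left(4 + 0 + \frac{18}{5}\right) + 13} \left(-33\right) = \sqrt{\frac{38}{5} + 13} \left(-33\right) = \sqrt{\frac{103}{5}} \left(-33\right) = \frac{\sqrt{515}}{5} \left(-33\right) = - \frac{33 \sqrt{515}}{5}$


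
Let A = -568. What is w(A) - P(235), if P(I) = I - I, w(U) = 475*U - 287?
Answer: -270087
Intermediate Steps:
w(U) = -287 + 475*U
P(I) = 0
w(A) - P(235) = (-287 + 475*(-568)) - 1*0 = (-287 - 269800) + 0 = -270087 + 0 = -270087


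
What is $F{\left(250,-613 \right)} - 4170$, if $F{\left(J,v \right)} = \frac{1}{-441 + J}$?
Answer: $- \frac{796471}{191} \approx -4170.0$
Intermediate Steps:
$F{\left(250,-613 \right)} - 4170 = \frac{1}{-441 + 250} - 4170 = \frac{1}{-191} + \left(-164166 + 159996\right) = - \frac{1}{191} - 4170 = - \frac{796471}{191}$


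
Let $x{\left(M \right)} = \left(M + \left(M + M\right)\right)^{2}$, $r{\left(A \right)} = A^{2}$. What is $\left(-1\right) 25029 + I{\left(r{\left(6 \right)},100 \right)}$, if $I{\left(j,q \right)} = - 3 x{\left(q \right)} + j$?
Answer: $-294993$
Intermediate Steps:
$x{\left(M \right)} = 9 M^{2}$ ($x{\left(M \right)} = \left(M + 2 M\right)^{2} = \left(3 M\right)^{2} = 9 M^{2}$)
$I{\left(j,q \right)} = j - 27 q^{2}$ ($I{\left(j,q \right)} = - 3 \cdot 9 q^{2} + j = - 27 q^{2} + j = j - 27 q^{2}$)
$\left(-1\right) 25029 + I{\left(r{\left(6 \right)},100 \right)} = \left(-1\right) 25029 + \left(6^{2} - 27 \cdot 100^{2}\right) = -25029 + \left(36 - 270000\right) = -25029 - 269964 = -294993$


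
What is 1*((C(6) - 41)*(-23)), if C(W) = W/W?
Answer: 920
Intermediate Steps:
C(W) = 1
1*((C(6) - 41)*(-23)) = 1*((1 - 41)*(-23)) = 1*(-40*(-23)) = 1*920 = 920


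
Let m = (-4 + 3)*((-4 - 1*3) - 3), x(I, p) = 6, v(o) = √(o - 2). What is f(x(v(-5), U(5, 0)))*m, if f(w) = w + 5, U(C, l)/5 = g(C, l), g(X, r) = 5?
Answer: 110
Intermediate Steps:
v(o) = √(-2 + o)
U(C, l) = 25 (U(C, l) = 5*5 = 25)
f(w) = 5 + w
m = 10 (m = -((-4 - 3) - 3) = -(-7 - 3) = -1*(-10) = 10)
f(x(v(-5), U(5, 0)))*m = (5 + 6)*10 = 11*10 = 110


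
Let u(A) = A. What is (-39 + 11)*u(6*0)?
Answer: 0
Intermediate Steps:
(-39 + 11)*u(6*0) = (-39 + 11)*(6*0) = -28*0 = 0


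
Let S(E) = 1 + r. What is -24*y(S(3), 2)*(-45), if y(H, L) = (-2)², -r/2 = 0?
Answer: 4320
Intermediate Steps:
r = 0 (r = -2*0 = 0)
S(E) = 1 (S(E) = 1 + 0 = 1)
y(H, L) = 4
-24*y(S(3), 2)*(-45) = -24*4*(-45) = -96*(-45) = 4320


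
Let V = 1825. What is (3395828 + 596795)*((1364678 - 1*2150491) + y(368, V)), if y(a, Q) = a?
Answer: -3135985772235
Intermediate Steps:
(3395828 + 596795)*((1364678 - 1*2150491) + y(368, V)) = (3395828 + 596795)*((1364678 - 1*2150491) + 368) = 3992623*((1364678 - 2150491) + 368) = 3992623*(-785813 + 368) = 3992623*(-785445) = -3135985772235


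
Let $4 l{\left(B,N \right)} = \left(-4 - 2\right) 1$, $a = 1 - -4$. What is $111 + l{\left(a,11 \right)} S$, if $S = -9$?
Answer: $\frac{249}{2} \approx 124.5$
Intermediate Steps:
$a = 5$ ($a = 1 + 4 = 5$)
$l{\left(B,N \right)} = - \frac{3}{2}$ ($l{\left(B,N \right)} = \frac{\left(-4 - 2\right) 1}{4} = \frac{\left(-6\right) 1}{4} = \frac{1}{4} \left(-6\right) = - \frac{3}{2}$)
$111 + l{\left(a,11 \right)} S = 111 - - \frac{27}{2} = 111 + \frac{27}{2} = \frac{249}{2}$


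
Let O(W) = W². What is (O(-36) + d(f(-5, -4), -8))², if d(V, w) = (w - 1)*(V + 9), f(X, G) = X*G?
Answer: 1071225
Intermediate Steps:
f(X, G) = G*X
d(V, w) = (-1 + w)*(9 + V)
(O(-36) + d(f(-5, -4), -8))² = ((-36)² + (-9 - (-4)*(-5) + 9*(-8) - 4*(-5)*(-8)))² = (1296 + (-9 - 1*20 - 72 + 20*(-8)))² = (1296 + (-9 - 20 - 72 - 160))² = (1296 - 261)² = 1035² = 1071225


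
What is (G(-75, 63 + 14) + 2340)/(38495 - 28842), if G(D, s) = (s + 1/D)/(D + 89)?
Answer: 1231387/5067825 ≈ 0.24298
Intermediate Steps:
G(D, s) = (s + 1/D)/(89 + D)
(G(-75, 63 + 14) + 2340)/(38495 - 28842) = ((1 - 75*(63 + 14))/((-75)*(89 - 75)) + 2340)/(38495 - 28842) = (-1/75*(1 - 75*77)/14 + 2340)/9653 = (-1/75*1/14*(1 - 5775) + 2340)*(1/9653) = (-1/75*1/14*(-5774) + 2340)*(1/9653) = (2887/525 + 2340)*(1/9653) = (1231387/525)*(1/9653) = 1231387/5067825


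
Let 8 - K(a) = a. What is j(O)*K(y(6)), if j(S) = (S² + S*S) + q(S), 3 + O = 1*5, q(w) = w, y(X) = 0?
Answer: 80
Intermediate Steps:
K(a) = 8 - a
O = 2 (O = -3 + 1*5 = -3 + 5 = 2)
j(S) = S + 2*S² (j(S) = (S² + S*S) + S = (S² + S²) + S = 2*S² + S = S + 2*S²)
j(O)*K(y(6)) = (2*(1 + 2*2))*(8 - 1*0) = (2*(1 + 4))*(8 + 0) = (2*5)*8 = 10*8 = 80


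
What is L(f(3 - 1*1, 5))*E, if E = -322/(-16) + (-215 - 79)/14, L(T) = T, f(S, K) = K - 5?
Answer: 0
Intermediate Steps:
f(S, K) = -5 + K
E = -7/8 (E = -322*(-1/16) - 294*1/14 = 161/8 - 21 = -7/8 ≈ -0.87500)
L(f(3 - 1*1, 5))*E = (-5 + 5)*(-7/8) = 0*(-7/8) = 0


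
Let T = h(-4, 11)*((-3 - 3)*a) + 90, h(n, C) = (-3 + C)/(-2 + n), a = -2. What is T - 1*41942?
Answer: -41868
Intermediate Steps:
h(n, C) = (-3 + C)/(-2 + n)
T = 74 (T = ((-3 + 11)/(-2 - 4))*((-3 - 3)*(-2)) + 90 = (8/(-6))*(-6*(-2)) + 90 = -⅙*8*12 + 90 = -4/3*12 + 90 = -16 + 90 = 74)
T - 1*41942 = 74 - 1*41942 = 74 - 41942 = -41868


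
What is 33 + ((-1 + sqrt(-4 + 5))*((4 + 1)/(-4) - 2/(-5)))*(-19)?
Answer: 33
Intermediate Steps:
33 + ((-1 + sqrt(-4 + 5))*((4 + 1)/(-4) - 2/(-5)))*(-19) = 33 + ((-1 + sqrt(1))*(5*(-1/4) - 2*(-1/5)))*(-19) = 33 + ((-1 + 1)*(-5/4 + 2/5))*(-19) = 33 + (0*(-17/20))*(-19) = 33 + 0*(-19) = 33 + 0 = 33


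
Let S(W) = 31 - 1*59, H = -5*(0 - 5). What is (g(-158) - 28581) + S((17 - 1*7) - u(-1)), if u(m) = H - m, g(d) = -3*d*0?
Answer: -28609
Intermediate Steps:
H = 25 (H = -5*(-5) = 25)
g(d) = 0
u(m) = 25 - m
S(W) = -28 (S(W) = 31 - 59 = -28)
(g(-158) - 28581) + S((17 - 1*7) - u(-1)) = (0 - 28581) - 28 = -28581 - 28 = -28609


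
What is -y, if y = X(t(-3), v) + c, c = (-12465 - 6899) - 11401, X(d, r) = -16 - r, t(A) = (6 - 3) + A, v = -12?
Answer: 30769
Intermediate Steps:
t(A) = 3 + A
c = -30765 (c = -19364 - 11401 = -30765)
y = -30769 (y = (-16 - 1*(-12)) - 30765 = (-16 + 12) - 30765 = -4 - 30765 = -30769)
-y = -1*(-30769) = 30769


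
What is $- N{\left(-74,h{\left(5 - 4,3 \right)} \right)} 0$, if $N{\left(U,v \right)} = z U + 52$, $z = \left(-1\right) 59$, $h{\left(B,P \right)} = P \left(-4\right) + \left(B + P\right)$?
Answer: $0$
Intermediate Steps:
$h{\left(B,P \right)} = B - 3 P$ ($h{\left(B,P \right)} = - 4 P + \left(B + P\right) = B - 3 P$)
$z = -59$
$N{\left(U,v \right)} = 52 - 59 U$ ($N{\left(U,v \right)} = - 59 U + 52 = 52 - 59 U$)
$- N{\left(-74,h{\left(5 - 4,3 \right)} \right)} 0 = - \left(52 - -4366\right) 0 = - \left(52 + 4366\right) 0 = - 4418 \cdot 0 = \left(-1\right) 0 = 0$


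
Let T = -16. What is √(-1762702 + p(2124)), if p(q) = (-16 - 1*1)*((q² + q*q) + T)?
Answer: I*√155149214 ≈ 12456.0*I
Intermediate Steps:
p(q) = 272 - 34*q² (p(q) = (-16 - 1*1)*((q² + q*q) - 16) = (-16 - 1)*((q² + q²) - 16) = -17*(2*q² - 16) = -17*(-16 + 2*q²) = 272 - 34*q²)
√(-1762702 + p(2124)) = √(-1762702 + (272 - 34*2124²)) = √(-1762702 + (272 - 34*4511376)) = √(-1762702 + (272 - 153386784)) = √(-1762702 - 153386512) = √(-155149214) = I*√155149214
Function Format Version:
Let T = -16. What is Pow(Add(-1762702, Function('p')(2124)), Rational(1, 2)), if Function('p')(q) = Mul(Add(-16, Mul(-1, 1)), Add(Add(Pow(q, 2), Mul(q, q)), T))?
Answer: Mul(I, Pow(155149214, Rational(1, 2))) ≈ Mul(12456., I)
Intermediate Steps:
Function('p')(q) = Add(272, Mul(-34, Pow(q, 2))) (Function('p')(q) = Mul(Add(-16, Mul(-1, 1)), Add(Add(Pow(q, 2), Mul(q, q)), -16)) = Mul(Add(-16, -1), Add(Add(Pow(q, 2), Pow(q, 2)), -16)) = Mul(-17, Add(Mul(2, Pow(q, 2)), -16)) = Mul(-17, Add(-16, Mul(2, Pow(q, 2)))) = Add(272, Mul(-34, Pow(q, 2))))
Pow(Add(-1762702, Function('p')(2124)), Rational(1, 2)) = Pow(Add(-1762702, Add(272, Mul(-34, Pow(2124, 2)))), Rational(1, 2)) = Pow(Add(-1762702, Add(272, Mul(-34, 4511376))), Rational(1, 2)) = Pow(Add(-1762702, Add(272, -153386784)), Rational(1, 2)) = Pow(Add(-1762702, -153386512), Rational(1, 2)) = Pow(-155149214, Rational(1, 2)) = Mul(I, Pow(155149214, Rational(1, 2)))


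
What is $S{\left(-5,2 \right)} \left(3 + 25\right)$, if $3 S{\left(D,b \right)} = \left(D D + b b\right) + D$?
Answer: $224$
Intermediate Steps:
$S{\left(D,b \right)} = \frac{D}{3} + \frac{D^{2}}{3} + \frac{b^{2}}{3}$ ($S{\left(D,b \right)} = \frac{\left(D D + b b\right) + D}{3} = \frac{\left(D^{2} + b^{2}\right) + D}{3} = \frac{D + D^{2} + b^{2}}{3} = \frac{D}{3} + \frac{D^{2}}{3} + \frac{b^{2}}{3}$)
$S{\left(-5,2 \right)} \left(3 + 25\right) = \left(\frac{1}{3} \left(-5\right) + \frac{\left(-5\right)^{2}}{3} + \frac{2^{2}}{3}\right) \left(3 + 25\right) = \left(- \frac{5}{3} + \frac{1}{3} \cdot 25 + \frac{1}{3} \cdot 4\right) 28 = \left(- \frac{5}{3} + \frac{25}{3} + \frac{4}{3}\right) 28 = 8 \cdot 28 = 224$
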